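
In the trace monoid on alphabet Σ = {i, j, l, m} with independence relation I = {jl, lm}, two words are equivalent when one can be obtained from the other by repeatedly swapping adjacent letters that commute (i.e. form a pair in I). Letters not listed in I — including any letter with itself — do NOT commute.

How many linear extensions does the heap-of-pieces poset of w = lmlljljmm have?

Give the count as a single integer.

drop 0:l onto floor
drop 1:m onto floor
drop 2:l onto {0:l}
drop 3:l onto {2:l}
drop 4:j onto {1:m}
drop 5:l onto {3:l}
drop 6:j onto {4:j}
drop 7:m onto {6:j}
drop 8:m onto {7:m}
ground layer = {0:l, 1:m}
drop-orders for the pieces not yet dropped (sum over which currently-grounded one goes next):
  1 to go: {5} 1  {8} 1
  2 to go: {3,5} 1  {5,8} 2  {7,8} 1
  3 to go: {2,3,5} 1  {3,5,8} 3  {5,7,8} 3  {6,7,8} 1
  4 to go: {0,2,3,5} 1  {2,3,5,8} 4  {3,5,7,8} 6  {4,6,7,8} 1  {5,6,7,8} 4
  5 to go: {0,2,3,5,8} 5  {1,4,6,7,8} 1  {2,3,5,7,8} 10  {3,5,6,7,8} 10  {4,5,6,7,8} 5
  6 to go: {0,2,3,5,7,8} 15  {1,4,5,6,7,8} 6  {2,3,5,6,7,8} 20  {3,4,5,6,7,8} 15
  7 to go: {0,2,3,5,6,7,8} 35  {1,3,4,5,6,7,8} 21  {2,3,4,5,6,7,8} 35
  if 0:l drops first: 56 orders
  if 1:m drops first: 70 orders
heap linearizations: 126

126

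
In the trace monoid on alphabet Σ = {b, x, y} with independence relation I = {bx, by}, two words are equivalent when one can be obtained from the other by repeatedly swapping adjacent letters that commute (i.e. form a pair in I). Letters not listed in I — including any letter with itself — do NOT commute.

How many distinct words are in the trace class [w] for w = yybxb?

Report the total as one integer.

10

piece 0:y — minimal
piece 1:y rests on {0:y}
piece 2:b — minimal
piece 3:x rests on {1:y}
piece 4:b rests on {2:b}
minimal pieces: {0:y, 2:b}
ways to finish when only these pieces remain (= sum over removing one remaining piece with nothing left below it):
  1 left: {3}→1  {4}→1
  2 left: {1,3}→1  {2,4}→1  {3,4}→2
  3 left: {0,1,3}→1  {1,3,4}→3  {2,3,4}→3
  placing 0:y first → 6 extensions
  placing 2:b first → 4 extensions
total linear extensions = 10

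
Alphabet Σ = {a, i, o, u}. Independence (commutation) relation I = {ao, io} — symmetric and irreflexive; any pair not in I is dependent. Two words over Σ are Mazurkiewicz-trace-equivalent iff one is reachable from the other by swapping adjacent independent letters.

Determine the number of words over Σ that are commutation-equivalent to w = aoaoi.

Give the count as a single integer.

0(a) covers ∅
1(o) covers ∅
2(a) covers 0:a
3(o) covers 1:o
4(i) covers 2:a
floor of heap: 0:a, 1:o
completions by unplaced set U, small U first (add the entries for U minus each lowest piece of U):
  |U|=1: {3}:1  {4}:1
  |U|=2: {1,3}:1  {2,4}:1  {3,4}:2
  |U|=3: {0,2,4}:1  {1,3,4}:3  {2,3,4}:3
  start at 0(a): 6
  start at 1(o): 4
sum over floor = 10

10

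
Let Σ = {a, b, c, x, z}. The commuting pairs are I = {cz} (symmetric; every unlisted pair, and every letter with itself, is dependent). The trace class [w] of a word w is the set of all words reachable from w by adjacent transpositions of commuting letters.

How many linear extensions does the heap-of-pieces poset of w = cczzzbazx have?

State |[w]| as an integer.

piece 0:c — minimal
piece 1:c rests on {0:c}
piece 2:z — minimal
piece 3:z rests on {2:z}
piece 4:z rests on {3:z}
piece 5:b rests on {1:c, 4:z}
piece 6:a rests on {5:b}
piece 7:z rests on {6:a}
piece 8:x rests on {7:z}
minimal pieces: {0:c, 2:z}
ways to finish when only these pieces remain (= sum over removing one remaining piece with nothing left below it):
  1 left: {8}→1
  2 left: {7,8}→1
  3 left: {6,7,8}→1
  4 left: {5,6,7,8}→1
  5 left: {1,5,6,7,8}→1  {4,5,6,7,8}→1
  6 left: {0,1,5,6,7,8}→1  {1,4,5,6,7,8}→2  {3,4,5,6,7,8}→1
  7 left: {0,1,4,5,6,7,8}→3  {1,3,4,5,6,7,8}→3  {2,3,4,5,6,7,8}→1
  placing 0:c first → 4 extensions
  placing 2:z first → 6 extensions
total linear extensions = 10

10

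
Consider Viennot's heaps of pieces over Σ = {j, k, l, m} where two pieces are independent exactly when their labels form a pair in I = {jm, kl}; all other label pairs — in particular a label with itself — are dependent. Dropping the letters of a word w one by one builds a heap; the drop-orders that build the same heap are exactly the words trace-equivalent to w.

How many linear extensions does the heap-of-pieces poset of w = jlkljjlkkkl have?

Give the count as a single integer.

drop 0:j onto floor
drop 1:l onto {0:j}
drop 2:k onto {0:j}
drop 3:l onto {1:l}
drop 4:j onto {2:k, 3:l}
drop 5:j onto {4:j}
drop 6:l onto {5:j}
drop 7:k onto {5:j}
drop 8:k onto {7:k}
drop 9:k onto {8:k}
drop 10:l onto {6:l}
ground layer = {0:j}
drop-orders for the pieces not yet dropped (sum over which currently-grounded one goes next):
  1 to go: {9} 1  {10} 1
  2 to go: {6,10} 1  {8,9} 1  {9,10} 2
  3 to go: {6,9,10} 3  {7,8,9} 1  {8,9,10} 3
  4 to go: {6,8,9,10} 6  {7,8,9,10} 4
  5 to go: {6,7,8,9,10} 10
  6 to go: {5,6,7,8,9,10} 10
  7 to go: {4,5,6,7,8,9,10} 10
  8 to go: {2,4,5,6,7,8,9,10} 10  {3,4,5,6,7,8,9,10} 10
  9 to go: {1,3,4,5,6,7,8,9,10} 10  {2,3,4,5,6,7,8,9,10} 20
  if 0:j drops first: 30 orders

30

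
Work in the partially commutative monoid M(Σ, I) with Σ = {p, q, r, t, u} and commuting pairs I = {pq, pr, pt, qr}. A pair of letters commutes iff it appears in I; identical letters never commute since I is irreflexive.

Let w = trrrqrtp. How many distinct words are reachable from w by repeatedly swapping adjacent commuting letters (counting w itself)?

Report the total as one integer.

#0=t has no predecessor
#1=r depends on [0:t]
#2=r depends on [1:r]
#3=r depends on [2:r]
#4=q depends on [0:t]
#5=r depends on [3:r]
#6=t depends on [4:q, 5:r]
#7=p has no predecessor
sources: [0:t, 7:p]
N(rest) = Σ N(rest − s) over sources s of rest; N(one piece) = 1:
  size 1 → [6]=1  [7]=1
  size 2 → [4,6]=1  [5,6]=1  [6,7]=2
  size 3 → [3,5,6]=1  [4,5,6]=2  [4,6,7]=3  [5,6,7]=3
  size 4 → [2,3,5,6]=1  [3,4,5,6]=3  [3,5,6,7]=4  [4,5,6,7]=8
  size 5 → [1,2,3,5,6]=1  [2,3,4,5,6]=4  [2,3,5,6,7]=5  [3,4,5,6,7]=15
  size 6 → [1,2,3,4,5,6]=5  [1,2,3,5,6,7]=6  [2,3,4,5,6,7]=24
  first=0(t) contributes 35
  first=7(p) contributes 5
|[w]| = 40

40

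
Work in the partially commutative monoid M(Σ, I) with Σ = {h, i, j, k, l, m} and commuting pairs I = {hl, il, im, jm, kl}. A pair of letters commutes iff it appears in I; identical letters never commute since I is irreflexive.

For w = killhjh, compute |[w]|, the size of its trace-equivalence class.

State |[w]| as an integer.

#0=k has no predecessor
#1=i depends on [0:k]
#2=l has no predecessor
#3=l depends on [2:l]
#4=h depends on [1:i]
#5=j depends on [3:l, 4:h]
#6=h depends on [5:j]
sources: [0:k, 2:l]
N(rest) = Σ N(rest − s) over sources s of rest; N(one piece) = 1:
  size 1 → [6]=1
  size 2 → [5,6]=1
  size 3 → [3,5,6]=1  [4,5,6]=1
  size 4 → [1,4,5,6]=1  [2,3,5,6]=1  [3,4,5,6]=2
  size 5 → [0,1,4,5,6]=1  [1,3,4,5,6]=3  [2,3,4,5,6]=3
  first=0(k) contributes 6
  first=2(l) contributes 4
|[w]| = 10

10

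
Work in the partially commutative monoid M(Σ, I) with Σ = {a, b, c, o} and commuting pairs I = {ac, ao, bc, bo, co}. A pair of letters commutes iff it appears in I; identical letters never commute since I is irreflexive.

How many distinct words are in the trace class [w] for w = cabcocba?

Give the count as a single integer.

0(c) covers ∅
1(a) covers ∅
2(b) covers 1:a
3(c) covers 0:c
4(o) covers ∅
5(c) covers 3:c
6(b) covers 2:b
7(a) covers 6:b
floor of heap: 0:c, 1:a, 4:o
completions by unplaced set U, small U first (add the entries for U minus each lowest piece of U):
  |U|=1: {4}:1  {5}:1  {7}:1
  |U|=2: {3,5}:1  {4,5}:2  {4,7}:2  {5,7}:2  {6,7}:1
  |U|=3: {0,3,5}:1  {2,6,7}:1  {3,4,5}:3  {3,5,7}:3  {4,5,7}:6  {4,6,7}:3  {5,6,7}:3
  |U|=4: {0,3,4,5}:4  {0,3,5,7}:4  {1,2,6,7}:1  {2,4,6,7}:4  {2,5,6,7}:4  {3,4,5,7}:12  {3,5,6,7}:6  {4,5,6,7}:12
  |U|=5: {0,3,4,5,7}:20  {0,3,5,6,7}:10  {1,2,4,6,7}:5  {1,2,5,6,7}:5  {2,3,5,6,7}:10  {2,4,5,6,7}:20  {3,4,5,6,7}:30
  |U|=6: {0,2,3,5,6,7}:20  {0,3,4,5,6,7}:60  {1,2,3,5,6,7}:15  {1,2,4,5,6,7}:30  {2,3,4,5,6,7}:60
  start at 0(c): 105
  start at 1(a): 140
  start at 4(o): 35
sum over floor = 280

280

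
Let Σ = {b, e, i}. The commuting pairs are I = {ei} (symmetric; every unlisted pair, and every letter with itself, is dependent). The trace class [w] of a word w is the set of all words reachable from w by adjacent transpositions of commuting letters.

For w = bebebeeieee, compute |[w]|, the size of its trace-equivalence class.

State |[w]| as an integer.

6

drop 0:b onto floor
drop 1:e onto {0:b}
drop 2:b onto {1:e}
drop 3:e onto {2:b}
drop 4:b onto {3:e}
drop 5:e onto {4:b}
drop 6:e onto {5:e}
drop 7:i onto {4:b}
drop 8:e onto {6:e}
drop 9:e onto {8:e}
drop 10:e onto {9:e}
ground layer = {0:b}
drop-orders for the pieces not yet dropped (sum over which currently-grounded one goes next):
  1 to go: {7} 1  {10} 1
  2 to go: {7,10} 2  {9,10} 1
  3 to go: {7,9,10} 3  {8,9,10} 1
  4 to go: {6,8,9,10} 1  {7,8,9,10} 4
  5 to go: {5,6,8,9,10} 1  {6,7,8,9,10} 5
  6 to go: {5,6,7,8,9,10} 6
  7 to go: {4,5,6,7,8,9,10} 6
  8 to go: {3,4,5,6,7,8,9,10} 6
  9 to go: {2,3,4,5,6,7,8,9,10} 6
  if 0:b drops first: 6 orders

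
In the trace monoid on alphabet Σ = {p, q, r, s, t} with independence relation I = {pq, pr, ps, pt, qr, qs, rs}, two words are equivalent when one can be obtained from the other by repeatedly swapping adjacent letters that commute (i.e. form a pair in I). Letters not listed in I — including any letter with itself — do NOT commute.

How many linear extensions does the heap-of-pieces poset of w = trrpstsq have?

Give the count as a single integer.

piece 0:t — minimal
piece 1:r rests on {0:t}
piece 2:r rests on {1:r}
piece 3:p — minimal
piece 4:s rests on {0:t}
piece 5:t rests on {2:r, 4:s}
piece 6:s rests on {5:t}
piece 7:q rests on {5:t}
minimal pieces: {0:t, 3:p}
ways to finish when only these pieces remain (= sum over removing one remaining piece with nothing left below it):
  1 left: {3}→1  {6}→1  {7}→1
  2 left: {3,6}→2  {3,7}→2  {6,7}→2
  3 left: {3,6,7}→6  {5,6,7}→2
  4 left: {2,5,6,7}→2  {3,5,6,7}→8  {4,5,6,7}→2
  5 left: {1,2,5,6,7}→2  {2,3,5,6,7}→10  {2,4,5,6,7}→4  {3,4,5,6,7}→10
  6 left: {1,2,3,5,6,7}→12  {1,2,4,5,6,7}→6  {2,3,4,5,6,7}→24
  placing 0:t first → 42 extensions
  placing 3:p first → 6 extensions
total linear extensions = 48

48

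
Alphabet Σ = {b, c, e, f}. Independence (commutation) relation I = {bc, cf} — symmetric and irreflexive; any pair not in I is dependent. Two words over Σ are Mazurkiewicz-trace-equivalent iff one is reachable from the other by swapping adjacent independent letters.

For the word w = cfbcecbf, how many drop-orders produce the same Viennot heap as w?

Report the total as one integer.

#0=c has no predecessor
#1=f has no predecessor
#2=b depends on [1:f]
#3=c depends on [0:c]
#4=e depends on [2:b, 3:c]
#5=c depends on [4:e]
#6=b depends on [4:e]
#7=f depends on [6:b]
sources: [0:c, 1:f]
N(rest) = Σ N(rest − s) over sources s of rest; N(one piece) = 1:
  size 1 → [5]=1  [7]=1
  size 2 → [5,7]=2  [6,7]=1
  size 3 → [5,6,7]=3
  size 4 → [4,5,6,7]=3
  size 5 → [2,4,5,6,7]=3  [3,4,5,6,7]=3
  size 6 → [0,3,4,5,6,7]=3  [1,2,4,5,6,7]=3  [2,3,4,5,6,7]=6
  first=0(c) contributes 9
  first=1(f) contributes 9
|[w]| = 18

18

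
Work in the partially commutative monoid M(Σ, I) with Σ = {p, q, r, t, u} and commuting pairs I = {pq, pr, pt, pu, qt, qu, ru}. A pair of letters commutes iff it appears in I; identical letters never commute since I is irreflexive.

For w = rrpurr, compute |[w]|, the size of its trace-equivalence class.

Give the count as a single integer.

0(r) covers ∅
1(r) covers 0:r
2(p) covers ∅
3(u) covers ∅
4(r) covers 1:r
5(r) covers 4:r
floor of heap: 0:r, 2:p, 3:u
completions by unplaced set U, small U first (add the entries for U minus each lowest piece of U):
  |U|=1: {2}:1  {3}:1  {5}:1
  |U|=2: {2,3}:2  {2,5}:2  {3,5}:2  {4,5}:1
  |U|=3: {1,4,5}:1  {2,3,5}:6  {2,4,5}:3  {3,4,5}:3
  |U|=4: {0,1,4,5}:1  {1,2,4,5}:4  {1,3,4,5}:4  {2,3,4,5}:12
  start at 0(r): 20
  start at 2(p): 5
  start at 3(u): 5
sum over floor = 30

30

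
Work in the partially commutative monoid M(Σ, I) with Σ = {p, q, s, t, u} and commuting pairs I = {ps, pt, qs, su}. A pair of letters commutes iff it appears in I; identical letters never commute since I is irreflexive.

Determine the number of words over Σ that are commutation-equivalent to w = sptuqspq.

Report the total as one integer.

piece 0:s — minimal
piece 1:p — minimal
piece 2:t rests on {0:s}
piece 3:u rests on {1:p, 2:t}
piece 4:q rests on {3:u}
piece 5:s rests on {2:t}
piece 6:p rests on {4:q}
piece 7:q rests on {6:p}
minimal pieces: {0:s, 1:p}
ways to finish when only these pieces remain (= sum over removing one remaining piece with nothing left below it):
  1 left: {5}→1  {7}→1
  2 left: {5,7}→2  {6,7}→1
  3 left: {4,6,7}→1  {5,6,7}→3
  4 left: {3,4,6,7}→1  {4,5,6,7}→4
  5 left: {1,3,4,6,7}→1  {3,4,5,6,7}→5
  6 left: {1,3,4,5,6,7}→6  {2,3,4,5,6,7}→5
  placing 0:s first → 11 extensions
  placing 1:p first → 5 extensions
total linear extensions = 16

16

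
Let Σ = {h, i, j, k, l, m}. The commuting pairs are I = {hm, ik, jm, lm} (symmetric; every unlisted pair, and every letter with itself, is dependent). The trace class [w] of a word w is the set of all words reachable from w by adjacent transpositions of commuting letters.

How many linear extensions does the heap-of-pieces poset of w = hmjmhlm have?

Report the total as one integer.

piece 0:h — minimal
piece 1:m — minimal
piece 2:j rests on {0:h}
piece 3:m rests on {1:m}
piece 4:h rests on {2:j}
piece 5:l rests on {4:h}
piece 6:m rests on {3:m}
minimal pieces: {0:h, 1:m}
ways to finish when only these pieces remain (= sum over removing one remaining piece with nothing left below it):
  1 left: {5}→1  {6}→1
  2 left: {3,6}→1  {4,5}→1  {5,6}→2
  3 left: {1,3,6}→1  {2,4,5}→1  {3,5,6}→3  {4,5,6}→3
  4 left: {0,2,4,5}→1  {1,3,5,6}→4  {2,4,5,6}→4  {3,4,5,6}→6
  5 left: {0,2,4,5,6}→5  {1,3,4,5,6}→10  {2,3,4,5,6}→10
  placing 0:h first → 20 extensions
  placing 1:m first → 15 extensions
total linear extensions = 35

35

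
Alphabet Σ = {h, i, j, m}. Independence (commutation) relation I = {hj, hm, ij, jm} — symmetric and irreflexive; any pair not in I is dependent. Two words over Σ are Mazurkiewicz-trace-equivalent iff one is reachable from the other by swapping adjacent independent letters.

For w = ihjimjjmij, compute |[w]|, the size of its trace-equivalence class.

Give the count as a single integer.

210

#0=i has no predecessor
#1=h depends on [0:i]
#2=j has no predecessor
#3=i depends on [1:h]
#4=m depends on [3:i]
#5=j depends on [2:j]
#6=j depends on [5:j]
#7=m depends on [4:m]
#8=i depends on [7:m]
#9=j depends on [6:j]
sources: [0:i, 2:j]
N(rest) = Σ N(rest − s) over sources s of rest; N(one piece) = 1:
  size 1 → [8]=1  [9]=1
  size 2 → [6,9]=1  [7,8]=1  [8,9]=2
  size 3 → [4,7,8]=1  [5,6,9]=1  [6,8,9]=3  [7,8,9]=3
  size 4 → [2,5,6,9]=1  [3,4,7,8]=1  [4,7,8,9]=4  [5,6,8,9]=4  [6,7,8,9]=6
  size 5 → [1,3,4,7,8]=1  [2,5,6,8,9]=5  [3,4,7,8,9]=5  [4,6,7,8,9]=10  [5,6,7,8,9]=10
  size 6 → [0,1,3,4,7,8]=1  [1,3,4,7,8,9]=6  [2,5,6,7,8,9]=15  [3,4,6,7,8,9]=15  [4,5,6,7,8,9]=20
  size 7 → [0,1,3,4,7,8,9]=7  [1,3,4,6,7,8,9]=21  [2,4,5,6,7,8,9]=35  [3,4,5,6,7,8,9]=35
  size 8 → [0,1,3,4,6,7,8,9]=28  [1,3,4,5,6,7,8,9]=56  [2,3,4,5,6,7,8,9]=70
  first=0(i) contributes 126
  first=2(j) contributes 84
|[w]| = 210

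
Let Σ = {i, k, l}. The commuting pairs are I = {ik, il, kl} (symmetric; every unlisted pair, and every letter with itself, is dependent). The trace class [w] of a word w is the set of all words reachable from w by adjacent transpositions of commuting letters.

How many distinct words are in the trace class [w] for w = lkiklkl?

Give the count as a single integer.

140

0(l) covers ∅
1(k) covers ∅
2(i) covers ∅
3(k) covers 1:k
4(l) covers 0:l
5(k) covers 3:k
6(l) covers 4:l
floor of heap: 0:l, 1:k, 2:i
completions by unplaced set U, small U first (add the entries for U minus each lowest piece of U):
  |U|=1: {2}:1  {5}:1  {6}:1
  |U|=2: {2,5}:2  {2,6}:2  {3,5}:1  {4,6}:1  {5,6}:2
  |U|=3: {0,4,6}:1  {1,3,5}:1  {2,3,5}:3  {2,4,6}:3  {2,5,6}:6  {3,5,6}:3  {4,5,6}:3
  |U|=4: {0,2,4,6}:4  {0,4,5,6}:4  {1,2,3,5}:4  {1,3,5,6}:4  {2,3,5,6}:12  {2,4,5,6}:12  {3,4,5,6}:6
  |U|=5: {0,2,4,5,6}:20  {0,3,4,5,6}:10  {1,2,3,5,6}:20  {1,3,4,5,6}:10  {2,3,4,5,6}:30
  start at 0(l): 60
  start at 1(k): 60
  start at 2(i): 20
sum over floor = 140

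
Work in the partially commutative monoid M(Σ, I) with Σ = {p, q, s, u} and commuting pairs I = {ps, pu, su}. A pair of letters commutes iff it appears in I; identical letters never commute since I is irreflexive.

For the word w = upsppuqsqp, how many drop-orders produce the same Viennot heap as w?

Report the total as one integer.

60

drop 0:u onto floor
drop 1:p onto floor
drop 2:s onto floor
drop 3:p onto {1:p}
drop 4:p onto {3:p}
drop 5:u onto {0:u}
drop 6:q onto {2:s, 4:p, 5:u}
drop 7:s onto {6:q}
drop 8:q onto {7:s}
drop 9:p onto {8:q}
ground layer = {0:u, 1:p, 2:s}
drop-orders for the pieces not yet dropped (sum over which currently-grounded one goes next):
  1 to go: {9} 1
  2 to go: {8,9} 1
  3 to go: {7,8,9} 1
  4 to go: {6,7,8,9} 1
  5 to go: {2,6,7,8,9} 1  {4,6,7,8,9} 1  {5,6,7,8,9} 1
  6 to go: {0,5,6,7,8,9} 1  {2,4,6,7,8,9} 2  {2,5,6,7,8,9} 2  {3,4,6,7,8,9} 1  {4,5,6,7,8,9} 2
  7 to go: {0,2,5,6,7,8,9} 3  {0,4,5,6,7,8,9} 3  {1,3,4,6,7,8,9} 1  {2,3,4,6,7,8,9} 3  {2,4,5,6,7,8,9} 6  {3,4,5,6,7,8,9} 3
  8 to go: {0,2,4,5,6,7,8,9} 12  {0,3,4,5,6,7,8,9} 6  {1,2,3,4,6,7,8,9} 4  {1,3,4,5,6,7,8,9} 4  {2,3,4,5,6,7,8,9} 12
  if 0:u drops first: 20 orders
  if 1:p drops first: 30 orders
  if 2:s drops first: 10 orders
heap linearizations: 60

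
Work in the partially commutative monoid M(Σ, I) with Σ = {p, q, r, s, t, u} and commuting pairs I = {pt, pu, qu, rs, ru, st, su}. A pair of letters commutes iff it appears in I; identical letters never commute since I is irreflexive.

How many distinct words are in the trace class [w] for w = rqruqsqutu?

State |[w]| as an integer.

piece 0:r — minimal
piece 1:q rests on {0:r}
piece 2:r rests on {1:q}
piece 3:u — minimal
piece 4:q rests on {2:r}
piece 5:s rests on {4:q}
piece 6:q rests on {5:s}
piece 7:u rests on {3:u}
piece 8:t rests on {6:q, 7:u}
piece 9:u rests on {8:t}
minimal pieces: {0:r, 3:u}
ways to finish when only these pieces remain (= sum over removing one remaining piece with nothing left below it):
  1 left: {9}→1
  2 left: {8,9}→1
  3 left: {6,8,9}→1  {7,8,9}→1
  4 left: {3,7,8,9}→1  {5,6,8,9}→1  {6,7,8,9}→2
  5 left: {3,6,7,8,9}→3  {4,5,6,8,9}→1  {5,6,7,8,9}→3
  6 left: {2,4,5,6,8,9}→1  {3,5,6,7,8,9}→6  {4,5,6,7,8,9}→4
  7 left: {1,2,4,5,6,8,9}→1  {2,4,5,6,7,8,9}→5  {3,4,5,6,7,8,9}→10
  8 left: {0,1,2,4,5,6,8,9}→1  {1,2,4,5,6,7,8,9}→6  {2,3,4,5,6,7,8,9}→15
  placing 0:r first → 21 extensions
  placing 3:u first → 7 extensions
total linear extensions = 28

28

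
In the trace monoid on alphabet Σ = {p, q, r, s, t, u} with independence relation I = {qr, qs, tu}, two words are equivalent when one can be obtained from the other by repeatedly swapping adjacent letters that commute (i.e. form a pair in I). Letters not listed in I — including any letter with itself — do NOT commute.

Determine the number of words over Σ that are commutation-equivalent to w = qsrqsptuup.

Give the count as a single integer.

#0=q has no predecessor
#1=s has no predecessor
#2=r depends on [1:s]
#3=q depends on [0:q]
#4=s depends on [2:r]
#5=p depends on [3:q, 4:s]
#6=t depends on [5:p]
#7=u depends on [5:p]
#8=u depends on [7:u]
#9=p depends on [6:t, 8:u]
sources: [0:q, 1:s]
N(rest) = Σ N(rest − s) over sources s of rest; N(one piece) = 1:
  size 1 → [9]=1
  size 2 → [6,9]=1  [8,9]=1
  size 3 → [6,8,9]=2  [7,8,9]=1
  size 4 → [6,7,8,9]=3
  size 5 → [5,6,7,8,9]=3
  size 6 → [3,5,6,7,8,9]=3  [4,5,6,7,8,9]=3
  size 7 → [0,3,5,6,7,8,9]=3  [2,4,5,6,7,8,9]=3  [3,4,5,6,7,8,9]=6
  size 8 → [0,3,4,5,6,7,8,9]=9  [1,2,4,5,6,7,8,9]=3  [2,3,4,5,6,7,8,9]=9
  first=0(q) contributes 12
  first=1(s) contributes 18
|[w]| = 30

30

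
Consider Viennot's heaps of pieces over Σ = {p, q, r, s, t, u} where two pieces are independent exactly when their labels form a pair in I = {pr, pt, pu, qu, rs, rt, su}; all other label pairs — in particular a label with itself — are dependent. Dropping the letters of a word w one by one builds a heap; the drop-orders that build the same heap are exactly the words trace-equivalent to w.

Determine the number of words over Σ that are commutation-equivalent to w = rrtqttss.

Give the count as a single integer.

0(r) covers ∅
1(r) covers 0:r
2(t) covers ∅
3(q) covers 1:r, 2:t
4(t) covers 3:q
5(t) covers 4:t
6(s) covers 5:t
7(s) covers 6:s
floor of heap: 0:r, 2:t
completions by unplaced set U, small U first (add the entries for U minus each lowest piece of U):
  |U|=1: {7}:1
  |U|=2: {6,7}:1
  |U|=3: {5,6,7}:1
  |U|=4: {4,5,6,7}:1
  |U|=5: {3,4,5,6,7}:1
  |U|=6: {1,3,4,5,6,7}:1  {2,3,4,5,6,7}:1
  start at 0(r): 2
  start at 2(t): 1
sum over floor = 3

3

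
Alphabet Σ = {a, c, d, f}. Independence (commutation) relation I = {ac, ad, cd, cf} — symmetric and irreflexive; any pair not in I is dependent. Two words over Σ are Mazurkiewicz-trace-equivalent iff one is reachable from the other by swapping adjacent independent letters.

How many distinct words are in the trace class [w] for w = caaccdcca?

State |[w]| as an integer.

0(c) covers ∅
1(a) covers ∅
2(a) covers 1:a
3(c) covers 0:c
4(c) covers 3:c
5(d) covers ∅
6(c) covers 4:c
7(c) covers 6:c
8(a) covers 2:a
floor of heap: 0:c, 1:a, 5:d
completions by unplaced set U, small U first (add the entries for U minus each lowest piece of U):
  |U|=1: {5}:1  {7}:1  {8}:1
  |U|=2: {2,8}:1  {5,7}:2  {5,8}:2  {6,7}:1  {7,8}:2
  |U|=3: {1,2,8}:1  {2,5,8}:3  {2,7,8}:3  {4,6,7}:1  {5,6,7}:3  {5,7,8}:6  {6,7,8}:3
  |U|=4: {1,2,5,8}:4  {1,2,7,8}:4  {2,5,7,8}:12  {2,6,7,8}:6  {3,4,6,7}:1  {4,5,6,7}:4  {4,6,7,8}:4  {5,6,7,8}:12
  |U|=5: {0,3,4,6,7}:1  {1,2,5,7,8}:20  {1,2,6,7,8}:10  {2,4,6,7,8}:10  {2,5,6,7,8}:30  {3,4,5,6,7}:5  {3,4,6,7,8}:5  {4,5,6,7,8}:20
  |U|=6: {0,3,4,5,6,7}:6  {0,3,4,6,7,8}:6  {1,2,4,6,7,8}:20  {1,2,5,6,7,8}:60  {2,3,4,6,7,8}:15  {2,4,5,6,7,8}:60  {3,4,5,6,7,8}:30
  |U|=7: {0,2,3,4,6,7,8}:21  {0,3,4,5,6,7,8}:42  {1,2,3,4,6,7,8}:35  {1,2,4,5,6,7,8}:140  {2,3,4,5,6,7,8}:105
  start at 0(c): 280
  start at 1(a): 168
  start at 5(d): 56
sum over floor = 504

504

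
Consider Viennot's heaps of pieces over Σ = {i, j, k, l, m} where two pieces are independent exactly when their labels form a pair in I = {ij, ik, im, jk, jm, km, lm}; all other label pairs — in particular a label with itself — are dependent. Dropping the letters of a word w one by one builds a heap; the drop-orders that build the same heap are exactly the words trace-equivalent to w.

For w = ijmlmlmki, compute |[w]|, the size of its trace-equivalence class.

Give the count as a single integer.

#0=i has no predecessor
#1=j has no predecessor
#2=m has no predecessor
#3=l depends on [0:i, 1:j]
#4=m depends on [2:m]
#5=l depends on [3:l]
#6=m depends on [4:m]
#7=k depends on [5:l]
#8=i depends on [5:l]
sources: [0:i, 1:j, 2:m]
N(rest) = Σ N(rest − s) over sources s of rest; N(one piece) = 1:
  size 1 → [6]=1  [7]=1  [8]=1
  size 2 → [4,6]=1  [6,7]=2  [6,8]=2  [7,8]=2
  size 3 → [2,4,6]=1  [4,6,7]=3  [4,6,8]=3  [5,7,8]=2  [6,7,8]=6
  size 4 → [2,4,6,7]=4  [2,4,6,8]=4  [3,5,7,8]=2  [4,6,7,8]=12  [5,6,7,8]=8
  size 5 → [0,3,5,7,8]=2  [1,3,5,7,8]=2  [2,4,6,7,8]=20  [3,5,6,7,8]=10  [4,5,6,7,8]=20
  size 6 → [0,1,3,5,7,8]=4  [0,3,5,6,7,8]=12  [1,3,5,6,7,8]=12  [2,4,5,6,7,8]=40  [3,4,5,6,7,8]=30
  size 7 → [0,1,3,5,6,7,8]=28  [0,3,4,5,6,7,8]=42  [1,3,4,5,6,7,8]=42  [2,3,4,5,6,7,8]=70
  first=0(i) contributes 112
  first=1(j) contributes 112
  first=2(m) contributes 112
|[w]| = 336

336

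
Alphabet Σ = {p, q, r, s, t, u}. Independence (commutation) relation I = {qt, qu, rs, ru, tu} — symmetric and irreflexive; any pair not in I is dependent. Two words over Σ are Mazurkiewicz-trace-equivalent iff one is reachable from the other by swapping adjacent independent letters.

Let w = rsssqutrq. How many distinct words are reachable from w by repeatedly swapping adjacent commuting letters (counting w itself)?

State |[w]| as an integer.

42

#0=r has no predecessor
#1=s has no predecessor
#2=s depends on [1:s]
#3=s depends on [2:s]
#4=q depends on [0:r, 3:s]
#5=u depends on [3:s]
#6=t depends on [0:r, 3:s]
#7=r depends on [4:q, 6:t]
#8=q depends on [7:r]
sources: [0:r, 1:s]
N(rest) = Σ N(rest − s) over sources s of rest; N(one piece) = 1:
  size 1 → [5]=1  [8]=1
  size 2 → [5,8]=2  [7,8]=1
  size 3 → [4,7,8]=1  [5,7,8]=3  [6,7,8]=1
  size 4 → [4,5,7,8]=4  [4,6,7,8]=2  [5,6,7,8]=4
  size 5 → [0,4,6,7,8]=2  [4,5,6,7,8]=10
  size 6 → [0,4,5,6,7,8]=12  [3,4,5,6,7,8]=10
  size 7 → [0,3,4,5,6,7,8]=22  [2,3,4,5,6,7,8]=10
  first=0(r) contributes 10
  first=1(s) contributes 32
|[w]| = 42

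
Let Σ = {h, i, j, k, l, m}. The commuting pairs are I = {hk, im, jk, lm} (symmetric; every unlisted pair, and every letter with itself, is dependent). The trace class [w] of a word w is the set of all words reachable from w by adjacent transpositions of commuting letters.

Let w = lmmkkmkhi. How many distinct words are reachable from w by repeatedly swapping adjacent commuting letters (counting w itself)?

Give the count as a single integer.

0(l) covers ∅
1(m) covers ∅
2(m) covers 1:m
3(k) covers 0:l, 2:m
4(k) covers 3:k
5(m) covers 4:k
6(k) covers 5:m
7(h) covers 5:m
8(i) covers 6:k, 7:h
floor of heap: 0:l, 1:m
completions by unplaced set U, small U first (add the entries for U minus each lowest piece of U):
  |U|=1: {8}:1
  |U|=2: {6,8}:1  {7,8}:1
  |U|=3: {6,7,8}:2
  |U|=4: {5,6,7,8}:2
  |U|=5: {4,5,6,7,8}:2
  |U|=6: {3,4,5,6,7,8}:2
  |U|=7: {0,3,4,5,6,7,8}:2  {2,3,4,5,6,7,8}:2
  start at 0(l): 2
  start at 1(m): 4
sum over floor = 6

6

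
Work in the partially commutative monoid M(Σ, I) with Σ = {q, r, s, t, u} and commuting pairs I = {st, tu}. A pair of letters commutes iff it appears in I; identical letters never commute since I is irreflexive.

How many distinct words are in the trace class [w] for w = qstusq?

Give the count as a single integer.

4

0(q) covers ∅
1(s) covers 0:q
2(t) covers 0:q
3(u) covers 1:s
4(s) covers 3:u
5(q) covers 2:t, 4:s
floor of heap: 0:q
completions by unplaced set U, small U first (add the entries for U minus each lowest piece of U):
  |U|=1: {5}:1
  |U|=2: {2,5}:1  {4,5}:1
  |U|=3: {2,4,5}:2  {3,4,5}:1
  |U|=4: {1,3,4,5}:1  {2,3,4,5}:3
  start at 0(q): 4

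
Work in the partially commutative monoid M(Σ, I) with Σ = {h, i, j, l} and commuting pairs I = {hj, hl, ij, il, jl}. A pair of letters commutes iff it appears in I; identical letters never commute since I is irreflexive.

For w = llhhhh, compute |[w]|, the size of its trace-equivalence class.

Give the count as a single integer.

15

piece 0:l — minimal
piece 1:l rests on {0:l}
piece 2:h — minimal
piece 3:h rests on {2:h}
piece 4:h rests on {3:h}
piece 5:h rests on {4:h}
minimal pieces: {0:l, 2:h}
ways to finish when only these pieces remain (= sum over removing one remaining piece with nothing left below it):
  1 left: {1}→1  {5}→1
  2 left: {0,1}→1  {1,5}→2  {4,5}→1
  3 left: {0,1,5}→3  {1,4,5}→3  {3,4,5}→1
  4 left: {0,1,4,5}→6  {1,3,4,5}→4  {2,3,4,5}→1
  placing 0:l first → 5 extensions
  placing 2:h first → 10 extensions
total linear extensions = 15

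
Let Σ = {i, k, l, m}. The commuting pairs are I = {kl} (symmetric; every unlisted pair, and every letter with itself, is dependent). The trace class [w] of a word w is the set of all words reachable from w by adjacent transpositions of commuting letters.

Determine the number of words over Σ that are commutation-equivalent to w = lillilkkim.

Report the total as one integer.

piece 0:l — minimal
piece 1:i rests on {0:l}
piece 2:l rests on {1:i}
piece 3:l rests on {2:l}
piece 4:i rests on {3:l}
piece 5:l rests on {4:i}
piece 6:k rests on {4:i}
piece 7:k rests on {6:k}
piece 8:i rests on {5:l, 7:k}
piece 9:m rests on {8:i}
minimal pieces: {0:l}
ways to finish when only these pieces remain (= sum over removing one remaining piece with nothing left below it):
  1 left: {9}→1
  2 left: {8,9}→1
  3 left: {5,8,9}→1  {7,8,9}→1
  4 left: {5,7,8,9}→2  {6,7,8,9}→1
  5 left: {5,6,7,8,9}→3
  6 left: {4,5,6,7,8,9}→3
  7 left: {3,4,5,6,7,8,9}→3
  8 left: {2,3,4,5,6,7,8,9}→3
  placing 0:l first → 3 extensions

3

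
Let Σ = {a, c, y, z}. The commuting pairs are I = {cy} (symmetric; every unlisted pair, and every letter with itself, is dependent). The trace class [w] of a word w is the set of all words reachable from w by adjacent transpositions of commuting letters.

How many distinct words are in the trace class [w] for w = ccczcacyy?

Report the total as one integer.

0(c) covers ∅
1(c) covers 0:c
2(c) covers 1:c
3(z) covers 2:c
4(c) covers 3:z
5(a) covers 4:c
6(c) covers 5:a
7(y) covers 5:a
8(y) covers 7:y
floor of heap: 0:c
completions by unplaced set U, small U first (add the entries for U minus each lowest piece of U):
  |U|=1: {6}:1  {8}:1
  |U|=2: {6,8}:2  {7,8}:1
  |U|=3: {6,7,8}:3
  |U|=4: {5,6,7,8}:3
  |U|=5: {4,5,6,7,8}:3
  |U|=6: {3,4,5,6,7,8}:3
  |U|=7: {2,3,4,5,6,7,8}:3
  start at 0(c): 3

3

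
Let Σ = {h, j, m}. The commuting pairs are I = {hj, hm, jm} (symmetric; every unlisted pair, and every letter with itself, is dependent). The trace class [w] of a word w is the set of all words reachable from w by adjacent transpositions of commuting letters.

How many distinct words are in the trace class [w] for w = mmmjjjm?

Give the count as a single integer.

piece 0:m — minimal
piece 1:m rests on {0:m}
piece 2:m rests on {1:m}
piece 3:j — minimal
piece 4:j rests on {3:j}
piece 5:j rests on {4:j}
piece 6:m rests on {2:m}
minimal pieces: {0:m, 3:j}
ways to finish when only these pieces remain (= sum over removing one remaining piece with nothing left below it):
  1 left: {5}→1  {6}→1
  2 left: {2,6}→1  {4,5}→1  {5,6}→2
  3 left: {1,2,6}→1  {2,5,6}→3  {3,4,5}→1  {4,5,6}→3
  4 left: {0,1,2,6}→1  {1,2,5,6}→4  {2,4,5,6}→6  {3,4,5,6}→4
  5 left: {0,1,2,5,6}→5  {1,2,4,5,6}→10  {2,3,4,5,6}→10
  placing 0:m first → 20 extensions
  placing 3:j first → 15 extensions
total linear extensions = 35

35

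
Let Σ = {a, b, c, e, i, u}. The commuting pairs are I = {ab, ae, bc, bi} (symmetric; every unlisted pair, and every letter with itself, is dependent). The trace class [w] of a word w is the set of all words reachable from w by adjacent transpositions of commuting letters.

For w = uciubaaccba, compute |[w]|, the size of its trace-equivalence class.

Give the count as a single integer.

piece 0:u — minimal
piece 1:c rests on {0:u}
piece 2:i rests on {1:c}
piece 3:u rests on {2:i}
piece 4:b rests on {3:u}
piece 5:a rests on {3:u}
piece 6:a rests on {5:a}
piece 7:c rests on {6:a}
piece 8:c rests on {7:c}
piece 9:b rests on {4:b}
piece 10:a rests on {8:c}
minimal pieces: {0:u}
ways to finish when only these pieces remain (= sum over removing one remaining piece with nothing left below it):
  1 left: {9}→1  {10}→1
  2 left: {4,9}→1  {8,10}→1  {9,10}→2
  3 left: {4,9,10}→3  {7,8,10}→1  {8,9,10}→3
  4 left: {4,8,9,10}→6  {6,7,8,10}→1  {7,8,9,10}→4
  5 left: {4,7,8,9,10}→10  {5,6,7,8,10}→1  {6,7,8,9,10}→5
  6 left: {4,6,7,8,9,10}→15  {5,6,7,8,9,10}→6
  7 left: {4,5,6,7,8,9,10}→21
  8 left: {3,4,5,6,7,8,9,10}→21
  9 left: {2,3,4,5,6,7,8,9,10}→21
  placing 0:u first → 21 extensions

21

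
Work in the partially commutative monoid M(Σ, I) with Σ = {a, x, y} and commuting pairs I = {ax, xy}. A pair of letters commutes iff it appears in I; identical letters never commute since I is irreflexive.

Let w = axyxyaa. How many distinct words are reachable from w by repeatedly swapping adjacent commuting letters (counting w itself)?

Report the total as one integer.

21

drop 0:a onto floor
drop 1:x onto floor
drop 2:y onto {0:a}
drop 3:x onto {1:x}
drop 4:y onto {2:y}
drop 5:a onto {4:y}
drop 6:a onto {5:a}
ground layer = {0:a, 1:x}
drop-orders for the pieces not yet dropped (sum over which currently-grounded one goes next):
  1 to go: {3} 1  {6} 1
  2 to go: {1,3} 1  {3,6} 2  {5,6} 1
  3 to go: {1,3,6} 3  {3,5,6} 3  {4,5,6} 1
  4 to go: {1,3,5,6} 6  {2,4,5,6} 1  {3,4,5,6} 4
  5 to go: {0,2,4,5,6} 1  {1,3,4,5,6} 10  {2,3,4,5,6} 5
  if 0:a drops first: 15 orders
  if 1:x drops first: 6 orders
heap linearizations: 21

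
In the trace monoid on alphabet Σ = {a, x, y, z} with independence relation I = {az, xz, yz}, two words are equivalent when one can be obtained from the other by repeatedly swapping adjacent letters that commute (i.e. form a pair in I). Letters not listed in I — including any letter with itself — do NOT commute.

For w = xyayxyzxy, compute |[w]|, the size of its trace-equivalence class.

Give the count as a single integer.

9

#0=x has no predecessor
#1=y depends on [0:x]
#2=a depends on [1:y]
#3=y depends on [2:a]
#4=x depends on [3:y]
#5=y depends on [4:x]
#6=z has no predecessor
#7=x depends on [5:y]
#8=y depends on [7:x]
sources: [0:x, 6:z]
N(rest) = Σ N(rest − s) over sources s of rest; N(one piece) = 1:
  size 1 → [6]=1  [8]=1
  size 2 → [6,8]=2  [7,8]=1
  size 3 → [5,7,8]=1  [6,7,8]=3
  size 4 → [4,5,7,8]=1  [5,6,7,8]=4
  size 5 → [3,4,5,7,8]=1  [4,5,6,7,8]=5
  size 6 → [2,3,4,5,7,8]=1  [3,4,5,6,7,8]=6
  size 7 → [1,2,3,4,5,7,8]=1  [2,3,4,5,6,7,8]=7
  first=0(x) contributes 8
  first=6(z) contributes 1
|[w]| = 9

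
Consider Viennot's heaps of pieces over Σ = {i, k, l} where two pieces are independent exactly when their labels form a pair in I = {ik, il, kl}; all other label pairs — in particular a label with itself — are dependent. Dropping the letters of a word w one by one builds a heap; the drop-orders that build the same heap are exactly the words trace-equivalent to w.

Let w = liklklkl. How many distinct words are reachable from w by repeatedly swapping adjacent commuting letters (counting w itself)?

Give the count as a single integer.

0(l) covers ∅
1(i) covers ∅
2(k) covers ∅
3(l) covers 0:l
4(k) covers 2:k
5(l) covers 3:l
6(k) covers 4:k
7(l) covers 5:l
floor of heap: 0:l, 1:i, 2:k
completions by unplaced set U, small U first (add the entries for U minus each lowest piece of U):
  |U|=1: {1}:1  {6}:1  {7}:1
  |U|=2: {1,6}:2  {1,7}:2  {4,6}:1  {5,7}:1  {6,7}:2
  |U|=3: {1,4,6}:3  {1,5,7}:3  {1,6,7}:6  {2,4,6}:1  {3,5,7}:1  {4,6,7}:3  {5,6,7}:3
  |U|=4: {0,3,5,7}:1  {1,2,4,6}:4  {1,3,5,7}:4  {1,4,6,7}:12  {1,5,6,7}:12  {2,4,6,7}:4  {3,5,6,7}:4  {4,5,6,7}:6
  |U|=5: {0,1,3,5,7}:5  {0,3,5,6,7}:5  {1,2,4,6,7}:20  {1,3,5,6,7}:20  {1,4,5,6,7}:30  {2,4,5,6,7}:10  {3,4,5,6,7}:10
  |U|=6: {0,1,3,5,6,7}:30  {0,3,4,5,6,7}:15  {1,2,4,5,6,7}:60  {1,3,4,5,6,7}:60  {2,3,4,5,6,7}:20
  start at 0(l): 140
  start at 1(i): 35
  start at 2(k): 105
sum over floor = 280

280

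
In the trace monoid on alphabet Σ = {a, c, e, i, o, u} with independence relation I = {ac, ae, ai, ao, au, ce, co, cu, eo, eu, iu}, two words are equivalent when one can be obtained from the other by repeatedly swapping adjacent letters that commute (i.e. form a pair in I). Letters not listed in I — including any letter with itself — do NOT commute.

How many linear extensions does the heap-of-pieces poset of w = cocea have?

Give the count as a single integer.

60

#0=c has no predecessor
#1=o has no predecessor
#2=c depends on [0:c]
#3=e has no predecessor
#4=a has no predecessor
sources: [0:c, 1:o, 3:e, 4:a]
N(rest) = Σ N(rest − s) over sources s of rest; N(one piece) = 1:
  size 1 → [1]=1  [2]=1  [3]=1  [4]=1
  size 2 → [0,2]=1  [1,2]=2  [1,3]=2  [1,4]=2  [2,3]=2  [2,4]=2  [3,4]=2
  size 3 → [0,1,2]=3  [0,2,3]=3  [0,2,4]=3  [1,2,3]=6  [1,2,4]=6  [1,3,4]=6  [2,3,4]=6
  first=0(c) contributes 24
  first=1(o) contributes 12
  first=3(e) contributes 12
  first=4(a) contributes 12
|[w]| = 60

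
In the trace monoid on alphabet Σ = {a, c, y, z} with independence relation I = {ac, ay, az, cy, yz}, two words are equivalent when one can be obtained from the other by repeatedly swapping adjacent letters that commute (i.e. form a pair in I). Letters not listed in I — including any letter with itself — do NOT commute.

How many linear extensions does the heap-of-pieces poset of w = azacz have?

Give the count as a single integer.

0(a) covers ∅
1(z) covers ∅
2(a) covers 0:a
3(c) covers 1:z
4(z) covers 3:c
floor of heap: 0:a, 1:z
completions by unplaced set U, small U first (add the entries for U minus each lowest piece of U):
  |U|=1: {2}:1  {4}:1
  |U|=2: {0,2}:1  {2,4}:2  {3,4}:1
  |U|=3: {0,2,4}:3  {1,3,4}:1  {2,3,4}:3
  start at 0(a): 4
  start at 1(z): 6
sum over floor = 10

10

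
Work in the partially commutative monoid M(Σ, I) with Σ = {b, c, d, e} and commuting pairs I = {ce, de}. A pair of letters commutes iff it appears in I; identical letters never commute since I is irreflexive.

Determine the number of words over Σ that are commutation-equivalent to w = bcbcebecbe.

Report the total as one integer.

4

drop 0:b onto floor
drop 1:c onto {0:b}
drop 2:b onto {1:c}
drop 3:c onto {2:b}
drop 4:e onto {2:b}
drop 5:b onto {3:c, 4:e}
drop 6:e onto {5:b}
drop 7:c onto {5:b}
drop 8:b onto {6:e, 7:c}
drop 9:e onto {8:b}
ground layer = {0:b}
drop-orders for the pieces not yet dropped (sum over which currently-grounded one goes next):
  1 to go: {9} 1
  2 to go: {8,9} 1
  3 to go: {6,8,9} 1  {7,8,9} 1
  4 to go: {6,7,8,9} 2
  5 to go: {5,6,7,8,9} 2
  6 to go: {3,5,6,7,8,9} 2  {4,5,6,7,8,9} 2
  7 to go: {3,4,5,6,7,8,9} 4
  8 to go: {2,3,4,5,6,7,8,9} 4
  if 0:b drops first: 4 orders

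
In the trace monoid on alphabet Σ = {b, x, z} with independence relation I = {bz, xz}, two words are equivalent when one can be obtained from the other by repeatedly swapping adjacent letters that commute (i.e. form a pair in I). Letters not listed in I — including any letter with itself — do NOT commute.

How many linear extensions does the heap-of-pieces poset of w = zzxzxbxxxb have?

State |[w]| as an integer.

0(z) covers ∅
1(z) covers 0:z
2(x) covers ∅
3(z) covers 1:z
4(x) covers 2:x
5(b) covers 4:x
6(x) covers 5:b
7(x) covers 6:x
8(x) covers 7:x
9(b) covers 8:x
floor of heap: 0:z, 2:x
completions by unplaced set U, small U first (add the entries for U minus each lowest piece of U):
  |U|=1: {3}:1  {9}:1
  |U|=2: {1,3}:1  {3,9}:2  {8,9}:1
  |U|=3: {0,1,3}:1  {1,3,9}:3  {3,8,9}:3  {7,8,9}:1
  |U|=4: {0,1,3,9}:4  {1,3,8,9}:6  {3,7,8,9}:4  {6,7,8,9}:1
  |U|=5: {0,1,3,8,9}:10  {1,3,7,8,9}:10  {3,6,7,8,9}:5  {5,6,7,8,9}:1
  |U|=6: {0,1,3,7,8,9}:20  {1,3,6,7,8,9}:15  {3,5,6,7,8,9}:6  {4,5,6,7,8,9}:1
  |U|=7: {0,1,3,6,7,8,9}:35  {1,3,5,6,7,8,9}:21  {2,4,5,6,7,8,9}:1  {3,4,5,6,7,8,9}:7
  |U|=8: {0,1,3,5,6,7,8,9}:56  {1,3,4,5,6,7,8,9}:28  {2,3,4,5,6,7,8,9}:8
  start at 0(z): 36
  start at 2(x): 84
sum over floor = 120

120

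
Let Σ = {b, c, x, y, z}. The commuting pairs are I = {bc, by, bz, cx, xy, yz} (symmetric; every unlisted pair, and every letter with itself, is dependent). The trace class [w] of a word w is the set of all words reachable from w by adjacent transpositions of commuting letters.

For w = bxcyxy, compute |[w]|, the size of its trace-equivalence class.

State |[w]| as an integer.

20

0(b) covers ∅
1(x) covers 0:b
2(c) covers ∅
3(y) covers 2:c
4(x) covers 1:x
5(y) covers 3:y
floor of heap: 0:b, 2:c
completions by unplaced set U, small U first (add the entries for U minus each lowest piece of U):
  |U|=1: {4}:1  {5}:1
  |U|=2: {1,4}:1  {3,5}:1  {4,5}:2
  |U|=3: {0,1,4}:1  {1,4,5}:3  {2,3,5}:1  {3,4,5}:3
  |U|=4: {0,1,4,5}:4  {1,3,4,5}:6  {2,3,4,5}:4
  start at 0(b): 10
  start at 2(c): 10
sum over floor = 20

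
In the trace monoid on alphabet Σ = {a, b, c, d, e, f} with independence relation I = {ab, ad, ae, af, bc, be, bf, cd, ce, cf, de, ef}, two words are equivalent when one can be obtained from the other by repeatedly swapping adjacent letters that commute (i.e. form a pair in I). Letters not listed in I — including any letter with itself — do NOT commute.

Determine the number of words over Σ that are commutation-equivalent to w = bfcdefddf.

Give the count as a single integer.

144

#0=b has no predecessor
#1=f has no predecessor
#2=c has no predecessor
#3=d depends on [0:b, 1:f]
#4=e has no predecessor
#5=f depends on [3:d]
#6=d depends on [5:f]
#7=d depends on [6:d]
#8=f depends on [7:d]
sources: [0:b, 1:f, 2:c, 4:e]
N(rest) = Σ N(rest − s) over sources s of rest; N(one piece) = 1:
  size 1 → [2]=1  [4]=1  [8]=1
  size 2 → [2,4]=2  [2,8]=2  [4,8]=2  [7,8]=1
  size 3 → [2,4,8]=6  [2,7,8]=3  [4,7,8]=3  [6,7,8]=1
  size 4 → [2,4,7,8]=12  [2,6,7,8]=4  [4,6,7,8]=4  [5,6,7,8]=1
  size 5 → [2,4,6,7,8]=20  [2,5,6,7,8]=5  [3,5,6,7,8]=1  [4,5,6,7,8]=5
  size 6 → [0,3,5,6,7,8]=1  [1,3,5,6,7,8]=1  [2,3,5,6,7,8]=6  [2,4,5,6,7,8]=30  [3,4,5,6,7,8]=6
  size 7 → [0,1,3,5,6,7,8]=2  [0,2,3,5,6,7,8]=7  [0,3,4,5,6,7,8]=7  [1,2,3,5,6,7,8]=7  [1,3,4,5,6,7,8]=7  [2,3,4,5,6,7,8]=42
  first=0(b) contributes 56
  first=1(f) contributes 56
  first=2(c) contributes 16
  first=4(e) contributes 16
|[w]| = 144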